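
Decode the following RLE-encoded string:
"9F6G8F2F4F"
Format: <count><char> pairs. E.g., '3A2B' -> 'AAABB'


Expanding each <count><char> pair:
  9F -> 'FFFFFFFFF'
  6G -> 'GGGGGG'
  8F -> 'FFFFFFFF'
  2F -> 'FF'
  4F -> 'FFFF'

Decoded = FFFFFFFFFGGGGGGFFFFFFFFFFFFFF


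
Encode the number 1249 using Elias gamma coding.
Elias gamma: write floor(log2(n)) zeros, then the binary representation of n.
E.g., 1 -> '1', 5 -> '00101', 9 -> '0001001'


num_bits = floor(log2(1249)) + 1 = 11
leading_zeros = num_bits - 1 = 10
binary(1249) = 10011100001

Elias gamma(1249) = '0000000000' + '10011100001' = 000000000010011100001 (21 bits)


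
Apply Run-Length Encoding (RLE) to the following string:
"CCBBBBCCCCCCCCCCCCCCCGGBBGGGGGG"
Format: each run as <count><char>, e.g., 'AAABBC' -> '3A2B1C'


Scanning runs left to right:
  i=0: run of 'C' x 2 -> '2C'
  i=2: run of 'B' x 4 -> '4B'
  i=6: run of 'C' x 15 -> '15C'
  i=21: run of 'G' x 2 -> '2G'
  i=23: run of 'B' x 2 -> '2B'
  i=25: run of 'G' x 6 -> '6G'

RLE = 2C4B15C2G2B6G


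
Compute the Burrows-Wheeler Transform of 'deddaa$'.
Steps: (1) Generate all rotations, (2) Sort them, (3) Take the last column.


Rotations (sorted):
  0: $deddaa -> last char: a
  1: a$dedda -> last char: a
  2: aa$dedd -> last char: d
  3: daa$ded -> last char: d
  4: ddaa$de -> last char: e
  5: deddaa$ -> last char: $
  6: eddaa$d -> last char: d


BWT = aadde$d


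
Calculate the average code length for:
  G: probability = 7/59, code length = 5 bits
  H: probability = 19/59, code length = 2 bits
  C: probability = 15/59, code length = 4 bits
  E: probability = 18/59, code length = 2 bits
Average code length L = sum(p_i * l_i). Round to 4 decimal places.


Weighted contributions p_i * l_i:
  G: (7/59) * 5 = 35/59
  H: (19/59) * 2 = 38/59
  C: (15/59) * 4 = 60/59
  E: (18/59) * 2 = 36/59
Sum = (35 + 38 + 60 + 36)/59 = 169/59

L = 169/59 = 2.8644 bits/symbol


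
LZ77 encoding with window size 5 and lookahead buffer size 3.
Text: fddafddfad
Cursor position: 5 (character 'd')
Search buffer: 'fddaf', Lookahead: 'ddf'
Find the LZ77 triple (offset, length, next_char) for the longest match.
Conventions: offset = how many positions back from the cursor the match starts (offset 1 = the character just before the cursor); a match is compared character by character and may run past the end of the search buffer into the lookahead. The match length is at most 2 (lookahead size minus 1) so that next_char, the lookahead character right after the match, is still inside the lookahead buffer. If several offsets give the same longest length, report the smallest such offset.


Try each offset into the search buffer:
  offset=1 (pos 4, char 'f'): match length 0
  offset=2 (pos 3, char 'a'): match length 0
  offset=3 (pos 2, char 'd'): match length 1
  offset=4 (pos 1, char 'd'): match length 2
  offset=5 (pos 0, char 'f'): match length 0
Longest match has length 2 at offset 4.
next_char = character at position 5 + 2 = 7 -> 'f'

Best match: offset=4, length=2 (matching 'dd' starting at position 1)
LZ77 triple: (4, 2, 'f')


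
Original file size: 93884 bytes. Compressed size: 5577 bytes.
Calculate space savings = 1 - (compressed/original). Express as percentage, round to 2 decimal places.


ratio = compressed/original = 5577/93884 = 0.059403
savings = 1 - ratio = 1 - 0.059403 = 0.940597
as a percentage: 0.940597 * 100 = 94.06%

Space savings = 1 - 5577/93884 = 94.06%


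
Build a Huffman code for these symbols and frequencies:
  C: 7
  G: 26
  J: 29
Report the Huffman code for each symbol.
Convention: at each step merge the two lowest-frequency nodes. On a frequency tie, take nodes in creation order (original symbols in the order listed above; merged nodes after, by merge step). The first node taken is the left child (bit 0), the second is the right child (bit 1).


Huffman tree construction:
Step 1: Merge C(7) + G(26) = 33
Step 2: Merge J(29) + (C+G)(33) = 62
Read each symbol's code off the tree from the root (left child = 0, right child = 1).

Codes:
  C: 10 (length 2)
  G: 11 (length 2)
  J: 0 (length 1)
Average code length: 95/62 = 1.5323 bits/symbol


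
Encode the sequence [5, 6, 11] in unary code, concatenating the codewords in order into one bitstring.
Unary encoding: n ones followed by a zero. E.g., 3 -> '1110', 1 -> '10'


Encode each number as n ones followed by a terminating 0:
  5 -> 111110 (6 bits)
  6 -> 1111110 (7 bits)
  11 -> 111111111110 (12 bits)
Total length = 6 + 7 + 12 = 25 bits.

Unary([5, 6, 11]) = 1111101111110111111111110 (25 bits)


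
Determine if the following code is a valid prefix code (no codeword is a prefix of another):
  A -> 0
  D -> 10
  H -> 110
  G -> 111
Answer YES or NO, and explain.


Checking each pair (does one codeword prefix another?):
  A='0' vs D='10': no prefix
  A='0' vs H='110': no prefix
  A='0' vs G='111': no prefix
  D='10' vs A='0': no prefix
  D='10' vs H='110': no prefix
  D='10' vs G='111': no prefix
  H='110' vs A='0': no prefix
  H='110' vs D='10': no prefix
  H='110' vs G='111': no prefix
  G='111' vs A='0': no prefix
  G='111' vs D='10': no prefix
  G='111' vs H='110': no prefix
No violation found over all pairs.

YES -- this is a valid prefix code. No codeword is a prefix of any other codeword.


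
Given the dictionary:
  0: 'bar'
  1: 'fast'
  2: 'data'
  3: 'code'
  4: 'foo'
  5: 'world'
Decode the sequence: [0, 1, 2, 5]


Look up each index in the dictionary:
  0 -> 'bar'
  1 -> 'fast'
  2 -> 'data'
  5 -> 'world'

Decoded: "bar fast data world"


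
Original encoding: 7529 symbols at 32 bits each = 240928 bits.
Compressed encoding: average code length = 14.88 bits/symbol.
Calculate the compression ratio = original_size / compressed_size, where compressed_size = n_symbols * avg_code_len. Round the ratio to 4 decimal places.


original_size = n_symbols * orig_bits = 7529 * 32 = 240928 bits
compressed_size = n_symbols * avg_code_len = 7529 * 14.88 = 112031.52 bits
ratio = original_size / compressed_size = 240928 / 112031.52 = 2.1505

Compression ratio = 2.1505


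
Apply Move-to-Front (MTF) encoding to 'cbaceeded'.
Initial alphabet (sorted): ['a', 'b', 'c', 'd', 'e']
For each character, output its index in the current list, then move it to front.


MTF encoding:
'c': index 2 in ['a', 'b', 'c', 'd', 'e'] -> ['c', 'a', 'b', 'd', 'e']
'b': index 2 in ['c', 'a', 'b', 'd', 'e'] -> ['b', 'c', 'a', 'd', 'e']
'a': index 2 in ['b', 'c', 'a', 'd', 'e'] -> ['a', 'b', 'c', 'd', 'e']
'c': index 2 in ['a', 'b', 'c', 'd', 'e'] -> ['c', 'a', 'b', 'd', 'e']
'e': index 4 in ['c', 'a', 'b', 'd', 'e'] -> ['e', 'c', 'a', 'b', 'd']
'e': index 0 in ['e', 'c', 'a', 'b', 'd'] -> ['e', 'c', 'a', 'b', 'd']
'd': index 4 in ['e', 'c', 'a', 'b', 'd'] -> ['d', 'e', 'c', 'a', 'b']
'e': index 1 in ['d', 'e', 'c', 'a', 'b'] -> ['e', 'd', 'c', 'a', 'b']
'd': index 1 in ['e', 'd', 'c', 'a', 'b'] -> ['d', 'e', 'c', 'a', 'b']


Output: [2, 2, 2, 2, 4, 0, 4, 1, 1]


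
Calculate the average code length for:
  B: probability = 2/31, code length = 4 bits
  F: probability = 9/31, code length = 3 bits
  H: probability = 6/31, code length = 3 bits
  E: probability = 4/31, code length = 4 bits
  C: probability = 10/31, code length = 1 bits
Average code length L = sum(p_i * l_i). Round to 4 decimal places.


Weighted contributions p_i * l_i:
  B: (2/31) * 4 = 8/31
  F: (9/31) * 3 = 27/31
  H: (6/31) * 3 = 18/31
  E: (4/31) * 4 = 16/31
  C: (10/31) * 1 = 10/31
Sum = (8 + 27 + 18 + 16 + 10)/31 = 79/31

L = 79/31 = 2.5484 bits/symbol


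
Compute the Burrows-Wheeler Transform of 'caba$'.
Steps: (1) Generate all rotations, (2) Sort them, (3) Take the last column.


Rotations (sorted):
  0: $caba -> last char: a
  1: a$cab -> last char: b
  2: aba$c -> last char: c
  3: ba$ca -> last char: a
  4: caba$ -> last char: $


BWT = abca$


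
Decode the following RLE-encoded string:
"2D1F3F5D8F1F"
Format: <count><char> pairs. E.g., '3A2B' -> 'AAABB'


Expanding each <count><char> pair:
  2D -> 'DD'
  1F -> 'F'
  3F -> 'FFF'
  5D -> 'DDDDD'
  8F -> 'FFFFFFFF'
  1F -> 'F'

Decoded = DDFFFFDDDDDFFFFFFFFF


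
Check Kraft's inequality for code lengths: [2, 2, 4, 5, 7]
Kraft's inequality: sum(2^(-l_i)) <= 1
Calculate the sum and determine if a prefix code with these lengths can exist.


Sum = 2^(-2) + 2^(-2) + 2^(-4) + 2^(-5) + 2^(-7)
    = 0.25 + 0.25 + 0.0625 + 0.03125 + 0.0078125
    = 77/128 = 0.6015625
Since 0.6015625 <= 1, Kraft's inequality IS satisfied.
A prefix code with these lengths CAN exist.

Kraft sum = 0.6015625. Satisfied.


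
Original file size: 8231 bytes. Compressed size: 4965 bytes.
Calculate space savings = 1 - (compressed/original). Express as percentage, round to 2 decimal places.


ratio = compressed/original = 4965/8231 = 0.603207
savings = 1 - ratio = 1 - 0.603207 = 0.396793
as a percentage: 0.396793 * 100 = 39.68%

Space savings = 1 - 4965/8231 = 39.68%


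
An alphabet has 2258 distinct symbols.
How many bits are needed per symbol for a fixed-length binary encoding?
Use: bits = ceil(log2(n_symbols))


log2(2258) = 11.1408
Bracket: 2^11 = 2048 < 2258 <= 2^12 = 4096
So ceil(log2(2258)) = 12

bits = ceil(log2(2258)) = ceil(11.1408) = 12 bits


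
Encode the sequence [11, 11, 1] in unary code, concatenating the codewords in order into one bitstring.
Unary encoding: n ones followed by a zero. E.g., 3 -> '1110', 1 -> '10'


Encode each number as n ones followed by a terminating 0:
  11 -> 111111111110 (12 bits)
  11 -> 111111111110 (12 bits)
  1 -> 10 (2 bits)
Total length = 12 + 12 + 2 = 26 bits.

Unary([11, 11, 1]) = 11111111111011111111111010 (26 bits)


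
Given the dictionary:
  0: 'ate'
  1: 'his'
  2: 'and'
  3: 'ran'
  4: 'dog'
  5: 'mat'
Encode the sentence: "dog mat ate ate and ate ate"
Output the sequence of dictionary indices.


Look up each word in the dictionary:
  'dog' -> 4
  'mat' -> 5
  'ate' -> 0
  'ate' -> 0
  'and' -> 2
  'ate' -> 0
  'ate' -> 0

Encoded: [4, 5, 0, 0, 2, 0, 0]


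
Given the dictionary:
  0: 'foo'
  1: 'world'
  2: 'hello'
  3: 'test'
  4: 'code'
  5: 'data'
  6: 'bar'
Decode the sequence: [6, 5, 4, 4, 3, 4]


Look up each index in the dictionary:
  6 -> 'bar'
  5 -> 'data'
  4 -> 'code'
  4 -> 'code'
  3 -> 'test'
  4 -> 'code'

Decoded: "bar data code code test code"


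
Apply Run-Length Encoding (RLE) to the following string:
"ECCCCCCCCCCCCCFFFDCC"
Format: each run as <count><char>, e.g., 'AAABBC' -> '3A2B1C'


Scanning runs left to right:
  i=0: run of 'E' x 1 -> '1E'
  i=1: run of 'C' x 13 -> '13C'
  i=14: run of 'F' x 3 -> '3F'
  i=17: run of 'D' x 1 -> '1D'
  i=18: run of 'C' x 2 -> '2C'

RLE = 1E13C3F1D2C


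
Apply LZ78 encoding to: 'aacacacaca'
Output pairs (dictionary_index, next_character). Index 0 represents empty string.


LZ78 encoding steps:
Dictionary: {0: ''}
Step 1: w='' (idx 0), next='a' -> output (0, 'a'), add 'a' as idx 1
Step 2: w='a' (idx 1), next='c' -> output (1, 'c'), add 'ac' as idx 2
Step 3: w='ac' (idx 2), next='a' -> output (2, 'a'), add 'aca' as idx 3
Step 4: w='' (idx 0), next='c' -> output (0, 'c'), add 'c' as idx 4
Step 5: w='aca' (idx 3), end of input -> output (3, '')


Encoded: [(0, 'a'), (1, 'c'), (2, 'a'), (0, 'c'), (3, '')]


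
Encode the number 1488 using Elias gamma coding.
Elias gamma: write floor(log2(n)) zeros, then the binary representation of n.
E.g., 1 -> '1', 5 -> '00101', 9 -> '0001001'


num_bits = floor(log2(1488)) + 1 = 11
leading_zeros = num_bits - 1 = 10
binary(1488) = 10111010000

Elias gamma(1488) = '0000000000' + '10111010000' = 000000000010111010000 (21 bits)


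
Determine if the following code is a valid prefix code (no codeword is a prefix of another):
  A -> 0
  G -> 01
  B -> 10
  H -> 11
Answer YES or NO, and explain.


Checking each pair (does one codeword prefix another?):
  A='0' vs G='01': prefix -- VIOLATION

NO -- this is NOT a valid prefix code. A (0) is a prefix of G (01).


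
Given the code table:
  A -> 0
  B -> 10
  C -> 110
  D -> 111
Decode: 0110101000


Decoding:
0 -> A
110 -> C
10 -> B
10 -> B
0 -> A
0 -> A


Result: ACBBAA


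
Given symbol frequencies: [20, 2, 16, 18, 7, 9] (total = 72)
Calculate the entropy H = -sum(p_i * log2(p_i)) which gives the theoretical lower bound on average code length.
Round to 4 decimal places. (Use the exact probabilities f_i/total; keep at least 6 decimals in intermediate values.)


Per-symbol terms -p_i * log2(p_i) with p_i = f_i/72:
  p = 20/72 = 0.277778: log2(p) = -1.847997, -p*log2(p) = 0.513332
  p = 2/72 = 0.027778: log2(p) = -5.169925, -p*log2(p) = 0.143609
  p = 16/72 = 0.222222: log2(p) = -2.169925, -p*log2(p) = 0.482206
  p = 18/72 = 0.250000: log2(p) = -2.000000, -p*log2(p) = 0.500000
  p = 7/72 = 0.097222: log2(p) = -3.362570, -p*log2(p) = 0.326917
  p = 9/72 = 0.125000: log2(p) = -3.000000, -p*log2(p) = 0.375000
H = 0.513332 + 0.143609 + 0.482206 + 0.500000 + 0.326917 + 0.375000 = 2.341064

H = 2.3411 bits/symbol


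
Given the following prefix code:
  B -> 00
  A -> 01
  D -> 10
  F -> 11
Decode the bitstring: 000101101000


Decoding step by step:
Bits 00 -> B
Bits 01 -> A
Bits 01 -> A
Bits 10 -> D
Bits 10 -> D
Bits 00 -> B


Decoded message: BAADDB


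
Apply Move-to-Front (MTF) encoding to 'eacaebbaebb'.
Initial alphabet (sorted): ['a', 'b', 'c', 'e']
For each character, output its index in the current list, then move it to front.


MTF encoding:
'e': index 3 in ['a', 'b', 'c', 'e'] -> ['e', 'a', 'b', 'c']
'a': index 1 in ['e', 'a', 'b', 'c'] -> ['a', 'e', 'b', 'c']
'c': index 3 in ['a', 'e', 'b', 'c'] -> ['c', 'a', 'e', 'b']
'a': index 1 in ['c', 'a', 'e', 'b'] -> ['a', 'c', 'e', 'b']
'e': index 2 in ['a', 'c', 'e', 'b'] -> ['e', 'a', 'c', 'b']
'b': index 3 in ['e', 'a', 'c', 'b'] -> ['b', 'e', 'a', 'c']
'b': index 0 in ['b', 'e', 'a', 'c'] -> ['b', 'e', 'a', 'c']
'a': index 2 in ['b', 'e', 'a', 'c'] -> ['a', 'b', 'e', 'c']
'e': index 2 in ['a', 'b', 'e', 'c'] -> ['e', 'a', 'b', 'c']
'b': index 2 in ['e', 'a', 'b', 'c'] -> ['b', 'e', 'a', 'c']
'b': index 0 in ['b', 'e', 'a', 'c'] -> ['b', 'e', 'a', 'c']


Output: [3, 1, 3, 1, 2, 3, 0, 2, 2, 2, 0]


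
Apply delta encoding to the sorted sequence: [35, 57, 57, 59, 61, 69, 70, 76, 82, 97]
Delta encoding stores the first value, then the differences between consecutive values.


First value: 35
Deltas:
  57 - 35 = 22
  57 - 57 = 0
  59 - 57 = 2
  61 - 59 = 2
  69 - 61 = 8
  70 - 69 = 1
  76 - 70 = 6
  82 - 76 = 6
  97 - 82 = 15


Delta encoded: [35, 22, 0, 2, 2, 8, 1, 6, 6, 15]


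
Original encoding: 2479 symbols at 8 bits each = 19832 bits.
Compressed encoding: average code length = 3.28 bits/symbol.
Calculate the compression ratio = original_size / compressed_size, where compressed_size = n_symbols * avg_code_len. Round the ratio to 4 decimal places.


original_size = n_symbols * orig_bits = 2479 * 8 = 19832 bits
compressed_size = n_symbols * avg_code_len = 2479 * 3.28 = 8131.12 bits
ratio = original_size / compressed_size = 19832 / 8131.12 = 2.439

Compression ratio = 2.439


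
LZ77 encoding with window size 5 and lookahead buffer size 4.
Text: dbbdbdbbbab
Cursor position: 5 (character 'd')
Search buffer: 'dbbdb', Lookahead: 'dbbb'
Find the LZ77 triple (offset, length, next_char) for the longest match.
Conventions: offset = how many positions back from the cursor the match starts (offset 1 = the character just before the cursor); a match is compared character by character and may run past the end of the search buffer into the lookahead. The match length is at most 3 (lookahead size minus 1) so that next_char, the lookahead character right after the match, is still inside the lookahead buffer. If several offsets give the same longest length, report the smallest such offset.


Try each offset into the search buffer:
  offset=1 (pos 4, char 'b'): match length 0
  offset=2 (pos 3, char 'd'): match length 2
  offset=3 (pos 2, char 'b'): match length 0
  offset=4 (pos 1, char 'b'): match length 0
  offset=5 (pos 0, char 'd'): match length 3
Longest match has length 3 at offset 5.
next_char = character at position 5 + 3 = 8 -> 'b'

Best match: offset=5, length=3 (matching 'dbb' starting at position 0)
LZ77 triple: (5, 3, 'b')


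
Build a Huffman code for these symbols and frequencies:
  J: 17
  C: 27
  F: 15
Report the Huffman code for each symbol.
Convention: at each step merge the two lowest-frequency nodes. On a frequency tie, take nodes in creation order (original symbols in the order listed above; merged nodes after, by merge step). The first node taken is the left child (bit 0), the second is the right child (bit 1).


Huffman tree construction:
Step 1: Merge F(15) + J(17) = 32
Step 2: Merge C(27) + (F+J)(32) = 59
Read each symbol's code off the tree from the root (left child = 0, right child = 1).

Codes:
  J: 11 (length 2)
  C: 0 (length 1)
  F: 10 (length 2)
Average code length: 91/59 = 1.5424 bits/symbol


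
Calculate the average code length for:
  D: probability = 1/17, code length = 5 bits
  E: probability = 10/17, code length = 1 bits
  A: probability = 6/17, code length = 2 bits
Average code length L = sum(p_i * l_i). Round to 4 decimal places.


Weighted contributions p_i * l_i:
  D: (1/17) * 5 = 5/17
  E: (10/17) * 1 = 10/17
  A: (6/17) * 2 = 12/17
Sum = (5 + 10 + 12)/17 = 27/17

L = 27/17 = 1.5882 bits/symbol


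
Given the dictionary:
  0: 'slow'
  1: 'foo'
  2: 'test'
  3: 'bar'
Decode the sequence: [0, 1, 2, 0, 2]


Look up each index in the dictionary:
  0 -> 'slow'
  1 -> 'foo'
  2 -> 'test'
  0 -> 'slow'
  2 -> 'test'

Decoded: "slow foo test slow test"


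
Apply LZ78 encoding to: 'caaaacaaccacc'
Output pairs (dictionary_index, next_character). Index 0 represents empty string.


LZ78 encoding steps:
Dictionary: {0: ''}
Step 1: w='' (idx 0), next='c' -> output (0, 'c'), add 'c' as idx 1
Step 2: w='' (idx 0), next='a' -> output (0, 'a'), add 'a' as idx 2
Step 3: w='a' (idx 2), next='a' -> output (2, 'a'), add 'aa' as idx 3
Step 4: w='a' (idx 2), next='c' -> output (2, 'c'), add 'ac' as idx 4
Step 5: w='aa' (idx 3), next='c' -> output (3, 'c'), add 'aac' as idx 5
Step 6: w='c' (idx 1), next='a' -> output (1, 'a'), add 'ca' as idx 6
Step 7: w='c' (idx 1), next='c' -> output (1, 'c'), add 'cc' as idx 7


Encoded: [(0, 'c'), (0, 'a'), (2, 'a'), (2, 'c'), (3, 'c'), (1, 'a'), (1, 'c')]


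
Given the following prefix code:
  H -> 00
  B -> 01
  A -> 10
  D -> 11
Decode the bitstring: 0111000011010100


Decoding step by step:
Bits 01 -> B
Bits 11 -> D
Bits 00 -> H
Bits 00 -> H
Bits 11 -> D
Bits 01 -> B
Bits 01 -> B
Bits 00 -> H


Decoded message: BDHHDBBH


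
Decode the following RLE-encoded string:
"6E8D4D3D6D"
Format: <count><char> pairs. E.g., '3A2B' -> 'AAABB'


Expanding each <count><char> pair:
  6E -> 'EEEEEE'
  8D -> 'DDDDDDDD'
  4D -> 'DDDD'
  3D -> 'DDD'
  6D -> 'DDDDDD'

Decoded = EEEEEEDDDDDDDDDDDDDDDDDDDDD


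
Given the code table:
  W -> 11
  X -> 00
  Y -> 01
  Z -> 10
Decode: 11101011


Decoding:
11 -> W
10 -> Z
10 -> Z
11 -> W


Result: WZZW


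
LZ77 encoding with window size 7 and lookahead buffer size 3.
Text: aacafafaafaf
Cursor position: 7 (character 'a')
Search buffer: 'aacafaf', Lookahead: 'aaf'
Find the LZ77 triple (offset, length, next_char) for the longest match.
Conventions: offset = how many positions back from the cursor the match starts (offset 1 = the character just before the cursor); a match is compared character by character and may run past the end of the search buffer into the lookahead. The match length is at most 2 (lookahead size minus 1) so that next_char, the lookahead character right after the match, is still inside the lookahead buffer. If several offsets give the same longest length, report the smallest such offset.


Try each offset into the search buffer:
  offset=1 (pos 6, char 'f'): match length 0
  offset=2 (pos 5, char 'a'): match length 1
  offset=3 (pos 4, char 'f'): match length 0
  offset=4 (pos 3, char 'a'): match length 1
  offset=5 (pos 2, char 'c'): match length 0
  offset=6 (pos 1, char 'a'): match length 1
  offset=7 (pos 0, char 'a'): match length 2
Longest match has length 2 at offset 7.
next_char = character at position 7 + 2 = 9 -> 'f'

Best match: offset=7, length=2 (matching 'aa' starting at position 0)
LZ77 triple: (7, 2, 'f')


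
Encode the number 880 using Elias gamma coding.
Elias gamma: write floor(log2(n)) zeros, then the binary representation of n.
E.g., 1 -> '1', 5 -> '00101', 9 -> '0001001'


num_bits = floor(log2(880)) + 1 = 10
leading_zeros = num_bits - 1 = 9
binary(880) = 1101110000

Elias gamma(880) = '000000000' + '1101110000' = 0000000001101110000 (19 bits)


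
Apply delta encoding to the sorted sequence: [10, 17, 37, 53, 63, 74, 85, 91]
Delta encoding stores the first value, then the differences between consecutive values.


First value: 10
Deltas:
  17 - 10 = 7
  37 - 17 = 20
  53 - 37 = 16
  63 - 53 = 10
  74 - 63 = 11
  85 - 74 = 11
  91 - 85 = 6


Delta encoded: [10, 7, 20, 16, 10, 11, 11, 6]


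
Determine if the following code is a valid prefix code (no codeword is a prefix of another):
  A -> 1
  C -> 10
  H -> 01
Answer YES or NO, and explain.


Checking each pair (does one codeword prefix another?):
  A='1' vs C='10': prefix -- VIOLATION

NO -- this is NOT a valid prefix code. A (1) is a prefix of C (10).


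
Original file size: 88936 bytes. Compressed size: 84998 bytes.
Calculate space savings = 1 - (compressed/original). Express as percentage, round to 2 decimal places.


ratio = compressed/original = 84998/88936 = 0.955721
savings = 1 - ratio = 1 - 0.955721 = 0.044279
as a percentage: 0.044279 * 100 = 4.43%

Space savings = 1 - 84998/88936 = 4.43%


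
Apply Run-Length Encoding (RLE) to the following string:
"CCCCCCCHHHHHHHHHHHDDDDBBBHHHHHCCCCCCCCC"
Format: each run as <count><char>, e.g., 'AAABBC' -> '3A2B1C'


Scanning runs left to right:
  i=0: run of 'C' x 7 -> '7C'
  i=7: run of 'H' x 11 -> '11H'
  i=18: run of 'D' x 4 -> '4D'
  i=22: run of 'B' x 3 -> '3B'
  i=25: run of 'H' x 5 -> '5H'
  i=30: run of 'C' x 9 -> '9C'

RLE = 7C11H4D3B5H9C


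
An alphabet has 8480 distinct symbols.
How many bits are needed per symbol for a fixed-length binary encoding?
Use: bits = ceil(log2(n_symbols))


log2(8480) = 13.0498
Bracket: 2^13 = 8192 < 8480 <= 2^14 = 16384
So ceil(log2(8480)) = 14

bits = ceil(log2(8480)) = ceil(13.0498) = 14 bits


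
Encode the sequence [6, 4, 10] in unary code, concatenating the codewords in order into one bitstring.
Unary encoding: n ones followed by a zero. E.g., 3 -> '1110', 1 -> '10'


Encode each number as n ones followed by a terminating 0:
  6 -> 1111110 (7 bits)
  4 -> 11110 (5 bits)
  10 -> 11111111110 (11 bits)
Total length = 7 + 5 + 11 = 23 bits.

Unary([6, 4, 10]) = 11111101111011111111110 (23 bits)


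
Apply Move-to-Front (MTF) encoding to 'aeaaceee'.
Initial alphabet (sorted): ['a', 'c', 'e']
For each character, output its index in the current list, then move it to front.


MTF encoding:
'a': index 0 in ['a', 'c', 'e'] -> ['a', 'c', 'e']
'e': index 2 in ['a', 'c', 'e'] -> ['e', 'a', 'c']
'a': index 1 in ['e', 'a', 'c'] -> ['a', 'e', 'c']
'a': index 0 in ['a', 'e', 'c'] -> ['a', 'e', 'c']
'c': index 2 in ['a', 'e', 'c'] -> ['c', 'a', 'e']
'e': index 2 in ['c', 'a', 'e'] -> ['e', 'c', 'a']
'e': index 0 in ['e', 'c', 'a'] -> ['e', 'c', 'a']
'e': index 0 in ['e', 'c', 'a'] -> ['e', 'c', 'a']


Output: [0, 2, 1, 0, 2, 2, 0, 0]


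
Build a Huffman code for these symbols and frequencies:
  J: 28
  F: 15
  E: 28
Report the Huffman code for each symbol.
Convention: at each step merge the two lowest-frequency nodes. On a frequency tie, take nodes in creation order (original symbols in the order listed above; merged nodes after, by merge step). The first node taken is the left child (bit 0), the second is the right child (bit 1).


Huffman tree construction:
Step 1: Merge F(15) + J(28) = 43
Step 2: Merge E(28) + (F+J)(43) = 71
Read each symbol's code off the tree from the root (left child = 0, right child = 1).

Codes:
  J: 11 (length 2)
  F: 10 (length 2)
  E: 0 (length 1)
Average code length: 114/71 = 1.6056 bits/symbol


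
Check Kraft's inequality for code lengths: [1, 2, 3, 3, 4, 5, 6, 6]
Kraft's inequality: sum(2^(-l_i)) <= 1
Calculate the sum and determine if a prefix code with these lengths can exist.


Sum = 2^(-1) + 2^(-2) + 2^(-3) + 2^(-3) + 2^(-4) + 2^(-5) + 2^(-6) + 2^(-6)
    = 0.5 + 0.25 + 0.125 + 0.125 + 0.0625 + 0.03125 + 0.015625 + 0.015625
    = 72/64 = 1.125
Since 1.125 > 1, Kraft's inequality is NOT satisfied.
A prefix code with these lengths CANNOT exist.

Kraft sum = 1.125. Not satisfied.


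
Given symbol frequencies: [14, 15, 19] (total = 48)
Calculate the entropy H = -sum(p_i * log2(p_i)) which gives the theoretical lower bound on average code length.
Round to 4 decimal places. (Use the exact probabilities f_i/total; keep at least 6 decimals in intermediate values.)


Per-symbol terms -p_i * log2(p_i) with p_i = f_i/48:
  p = 14/48 = 0.291667: log2(p) = -1.777608, -p*log2(p) = 0.518469
  p = 15/48 = 0.312500: log2(p) = -1.678072, -p*log2(p) = 0.524397
  p = 19/48 = 0.395833: log2(p) = -1.337035, -p*log2(p) = 0.529243
H = 0.518469 + 0.524397 + 0.529243 = 1.572109

H = 1.5721 bits/symbol


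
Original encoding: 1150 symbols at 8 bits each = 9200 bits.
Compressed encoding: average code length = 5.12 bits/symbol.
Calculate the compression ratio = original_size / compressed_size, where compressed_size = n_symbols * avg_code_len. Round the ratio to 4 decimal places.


original_size = n_symbols * orig_bits = 1150 * 8 = 9200 bits
compressed_size = n_symbols * avg_code_len = 1150 * 5.12 = 5888.0 bits
ratio = original_size / compressed_size = 9200 / 5888.0 = 1.5625

Compression ratio = 1.5625


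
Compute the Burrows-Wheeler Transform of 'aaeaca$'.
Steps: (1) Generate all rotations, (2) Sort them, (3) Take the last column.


Rotations (sorted):
  0: $aaeaca -> last char: a
  1: a$aaeac -> last char: c
  2: aaeaca$ -> last char: $
  3: aca$aae -> last char: e
  4: aeaca$a -> last char: a
  5: ca$aaea -> last char: a
  6: eaca$aa -> last char: a


BWT = ac$eaaa


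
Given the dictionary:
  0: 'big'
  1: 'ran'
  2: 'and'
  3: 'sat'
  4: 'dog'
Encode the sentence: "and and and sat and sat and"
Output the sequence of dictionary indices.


Look up each word in the dictionary:
  'and' -> 2
  'and' -> 2
  'and' -> 2
  'sat' -> 3
  'and' -> 2
  'sat' -> 3
  'and' -> 2

Encoded: [2, 2, 2, 3, 2, 3, 2]


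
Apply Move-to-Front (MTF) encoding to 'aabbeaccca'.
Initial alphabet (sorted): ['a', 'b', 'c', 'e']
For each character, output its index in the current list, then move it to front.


MTF encoding:
'a': index 0 in ['a', 'b', 'c', 'e'] -> ['a', 'b', 'c', 'e']
'a': index 0 in ['a', 'b', 'c', 'e'] -> ['a', 'b', 'c', 'e']
'b': index 1 in ['a', 'b', 'c', 'e'] -> ['b', 'a', 'c', 'e']
'b': index 0 in ['b', 'a', 'c', 'e'] -> ['b', 'a', 'c', 'e']
'e': index 3 in ['b', 'a', 'c', 'e'] -> ['e', 'b', 'a', 'c']
'a': index 2 in ['e', 'b', 'a', 'c'] -> ['a', 'e', 'b', 'c']
'c': index 3 in ['a', 'e', 'b', 'c'] -> ['c', 'a', 'e', 'b']
'c': index 0 in ['c', 'a', 'e', 'b'] -> ['c', 'a', 'e', 'b']
'c': index 0 in ['c', 'a', 'e', 'b'] -> ['c', 'a', 'e', 'b']
'a': index 1 in ['c', 'a', 'e', 'b'] -> ['a', 'c', 'e', 'b']


Output: [0, 0, 1, 0, 3, 2, 3, 0, 0, 1]


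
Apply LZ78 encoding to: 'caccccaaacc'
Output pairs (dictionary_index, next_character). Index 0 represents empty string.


LZ78 encoding steps:
Dictionary: {0: ''}
Step 1: w='' (idx 0), next='c' -> output (0, 'c'), add 'c' as idx 1
Step 2: w='' (idx 0), next='a' -> output (0, 'a'), add 'a' as idx 2
Step 3: w='c' (idx 1), next='c' -> output (1, 'c'), add 'cc' as idx 3
Step 4: w='cc' (idx 3), next='a' -> output (3, 'a'), add 'cca' as idx 4
Step 5: w='a' (idx 2), next='a' -> output (2, 'a'), add 'aa' as idx 5
Step 6: w='cc' (idx 3), end of input -> output (3, '')


Encoded: [(0, 'c'), (0, 'a'), (1, 'c'), (3, 'a'), (2, 'a'), (3, '')]


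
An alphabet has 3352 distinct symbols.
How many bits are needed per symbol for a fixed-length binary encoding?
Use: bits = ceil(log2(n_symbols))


log2(3352) = 11.7108
Bracket: 2^11 = 2048 < 3352 <= 2^12 = 4096
So ceil(log2(3352)) = 12

bits = ceil(log2(3352)) = ceil(11.7108) = 12 bits


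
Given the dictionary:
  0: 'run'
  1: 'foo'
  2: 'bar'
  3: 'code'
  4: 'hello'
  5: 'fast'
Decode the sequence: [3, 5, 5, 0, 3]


Look up each index in the dictionary:
  3 -> 'code'
  5 -> 'fast'
  5 -> 'fast'
  0 -> 'run'
  3 -> 'code'

Decoded: "code fast fast run code"


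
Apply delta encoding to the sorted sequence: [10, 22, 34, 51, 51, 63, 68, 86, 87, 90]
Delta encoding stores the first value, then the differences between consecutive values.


First value: 10
Deltas:
  22 - 10 = 12
  34 - 22 = 12
  51 - 34 = 17
  51 - 51 = 0
  63 - 51 = 12
  68 - 63 = 5
  86 - 68 = 18
  87 - 86 = 1
  90 - 87 = 3


Delta encoded: [10, 12, 12, 17, 0, 12, 5, 18, 1, 3]


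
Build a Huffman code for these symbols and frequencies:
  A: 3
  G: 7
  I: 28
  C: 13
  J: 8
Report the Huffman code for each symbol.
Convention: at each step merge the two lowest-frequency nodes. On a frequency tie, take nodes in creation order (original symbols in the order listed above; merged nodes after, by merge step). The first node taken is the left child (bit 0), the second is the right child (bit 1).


Huffman tree construction:
Step 1: Merge A(3) + G(7) = 10
Step 2: Merge J(8) + (A+G)(10) = 18
Step 3: Merge C(13) + (J+(A+G))(18) = 31
Step 4: Merge I(28) + (C+(J+(A+G)))(31) = 59
Read each symbol's code off the tree from the root (left child = 0, right child = 1).

Codes:
  A: 1110 (length 4)
  G: 1111 (length 4)
  I: 0 (length 1)
  C: 10 (length 2)
  J: 110 (length 3)
Average code length: 118/59 = 2.0000 bits/symbol


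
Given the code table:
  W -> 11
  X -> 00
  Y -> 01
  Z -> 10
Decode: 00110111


Decoding:
00 -> X
11 -> W
01 -> Y
11 -> W


Result: XWYW


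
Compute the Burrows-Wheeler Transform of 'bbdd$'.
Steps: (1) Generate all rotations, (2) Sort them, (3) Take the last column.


Rotations (sorted):
  0: $bbdd -> last char: d
  1: bbdd$ -> last char: $
  2: bdd$b -> last char: b
  3: d$bbd -> last char: d
  4: dd$bb -> last char: b


BWT = d$bdb


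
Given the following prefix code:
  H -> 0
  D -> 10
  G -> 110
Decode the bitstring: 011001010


Decoding step by step:
Bits 0 -> H
Bits 110 -> G
Bits 0 -> H
Bits 10 -> D
Bits 10 -> D


Decoded message: HGHDD


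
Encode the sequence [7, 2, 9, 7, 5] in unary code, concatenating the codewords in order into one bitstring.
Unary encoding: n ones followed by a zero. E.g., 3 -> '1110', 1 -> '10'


Encode each number as n ones followed by a terminating 0:
  7 -> 11111110 (8 bits)
  2 -> 110 (3 bits)
  9 -> 1111111110 (10 bits)
  7 -> 11111110 (8 bits)
  5 -> 111110 (6 bits)
Total length = 8 + 3 + 10 + 8 + 6 = 35 bits.

Unary([7, 2, 9, 7, 5]) = 11111110110111111111011111110111110 (35 bits)


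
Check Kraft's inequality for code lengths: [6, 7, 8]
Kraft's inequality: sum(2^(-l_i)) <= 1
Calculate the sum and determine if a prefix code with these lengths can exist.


Sum = 2^(-6) + 2^(-7) + 2^(-8)
    = 0.015625 + 0.0078125 + 0.00390625
    = 7/256 = 0.02734375
Since 0.02734375 <= 1, Kraft's inequality IS satisfied.
A prefix code with these lengths CAN exist.

Kraft sum = 0.02734375. Satisfied.


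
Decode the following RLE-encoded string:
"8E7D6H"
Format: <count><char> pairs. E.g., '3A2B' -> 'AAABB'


Expanding each <count><char> pair:
  8E -> 'EEEEEEEE'
  7D -> 'DDDDDDD'
  6H -> 'HHHHHH'

Decoded = EEEEEEEEDDDDDDDHHHHHH


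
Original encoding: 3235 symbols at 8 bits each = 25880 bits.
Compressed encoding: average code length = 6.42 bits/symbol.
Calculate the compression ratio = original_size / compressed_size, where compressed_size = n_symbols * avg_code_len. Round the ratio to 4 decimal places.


original_size = n_symbols * orig_bits = 3235 * 8 = 25880 bits
compressed_size = n_symbols * avg_code_len = 3235 * 6.42 = 20768.7 bits
ratio = original_size / compressed_size = 25880 / 20768.7 = 1.2461

Compression ratio = 1.2461


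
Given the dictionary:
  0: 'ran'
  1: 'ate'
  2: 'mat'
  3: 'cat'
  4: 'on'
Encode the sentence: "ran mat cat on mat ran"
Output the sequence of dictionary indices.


Look up each word in the dictionary:
  'ran' -> 0
  'mat' -> 2
  'cat' -> 3
  'on' -> 4
  'mat' -> 2
  'ran' -> 0

Encoded: [0, 2, 3, 4, 2, 0]


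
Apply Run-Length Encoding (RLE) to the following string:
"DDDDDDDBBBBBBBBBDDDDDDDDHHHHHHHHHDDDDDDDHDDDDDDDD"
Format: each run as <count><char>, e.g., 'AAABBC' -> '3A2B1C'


Scanning runs left to right:
  i=0: run of 'D' x 7 -> '7D'
  i=7: run of 'B' x 9 -> '9B'
  i=16: run of 'D' x 8 -> '8D'
  i=24: run of 'H' x 9 -> '9H'
  i=33: run of 'D' x 7 -> '7D'
  i=40: run of 'H' x 1 -> '1H'
  i=41: run of 'D' x 8 -> '8D'

RLE = 7D9B8D9H7D1H8D


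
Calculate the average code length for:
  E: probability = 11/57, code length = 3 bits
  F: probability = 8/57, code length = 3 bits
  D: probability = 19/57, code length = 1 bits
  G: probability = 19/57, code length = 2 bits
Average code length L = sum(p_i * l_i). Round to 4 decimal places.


Weighted contributions p_i * l_i:
  E: (11/57) * 3 = 33/57
  F: (8/57) * 3 = 24/57
  D: (19/57) * 1 = 19/57
  G: (19/57) * 2 = 38/57
Sum = (33 + 24 + 19 + 38)/57 = 114/57

L = 114/57 = 2.0000 bits/symbol


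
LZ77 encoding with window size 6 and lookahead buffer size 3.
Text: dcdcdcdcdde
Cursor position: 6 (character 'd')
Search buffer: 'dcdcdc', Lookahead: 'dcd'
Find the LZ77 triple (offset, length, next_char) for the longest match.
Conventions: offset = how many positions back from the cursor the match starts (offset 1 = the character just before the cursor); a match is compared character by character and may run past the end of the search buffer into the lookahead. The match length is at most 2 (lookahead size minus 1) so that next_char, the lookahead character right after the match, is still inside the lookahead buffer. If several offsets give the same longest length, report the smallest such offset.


Try each offset into the search buffer:
  offset=1 (pos 5, char 'c'): match length 0
  offset=2 (pos 4, char 'd'): match length 2
  offset=3 (pos 3, char 'c'): match length 0
  offset=4 (pos 2, char 'd'): match length 2
  offset=5 (pos 1, char 'c'): match length 0
  offset=6 (pos 0, char 'd'): match length 2
Longest match has length 2, found at offsets 2, 4, 6; take the smallest, offset 2.
next_char = character at position 6 + 2 = 8 -> 'd'

Best match: offset=2, length=2 (matching 'dc' starting at position 4)
LZ77 triple: (2, 2, 'd')


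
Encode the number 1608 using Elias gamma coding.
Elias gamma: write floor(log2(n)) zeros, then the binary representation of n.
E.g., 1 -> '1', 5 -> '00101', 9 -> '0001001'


num_bits = floor(log2(1608)) + 1 = 11
leading_zeros = num_bits - 1 = 10
binary(1608) = 11001001000

Elias gamma(1608) = '0000000000' + '11001001000' = 000000000011001001000 (21 bits)


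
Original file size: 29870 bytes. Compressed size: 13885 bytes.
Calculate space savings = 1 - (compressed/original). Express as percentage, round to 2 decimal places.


ratio = compressed/original = 13885/29870 = 0.464848
savings = 1 - ratio = 1 - 0.464848 = 0.535152
as a percentage: 0.535152 * 100 = 53.52%

Space savings = 1 - 13885/29870 = 53.52%


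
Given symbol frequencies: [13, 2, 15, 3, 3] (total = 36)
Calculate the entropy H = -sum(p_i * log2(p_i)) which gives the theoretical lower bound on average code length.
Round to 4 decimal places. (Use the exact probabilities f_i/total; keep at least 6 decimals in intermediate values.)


Per-symbol terms -p_i * log2(p_i) with p_i = f_i/36:
  p = 13/36 = 0.361111: log2(p) = -1.469485, -p*log2(p) = 0.530647
  p = 2/36 = 0.055556: log2(p) = -4.169925, -p*log2(p) = 0.231663
  p = 15/36 = 0.416667: log2(p) = -1.263034, -p*log2(p) = 0.526264
  p = 3/36 = 0.083333: log2(p) = -3.584963, -p*log2(p) = 0.298747
  p = 3/36 = 0.083333: log2(p) = -3.584963, -p*log2(p) = 0.298747
H = 0.530647 + 0.231663 + 0.526264 + 0.298747 + 0.298747 = 1.886068

H = 1.8861 bits/symbol


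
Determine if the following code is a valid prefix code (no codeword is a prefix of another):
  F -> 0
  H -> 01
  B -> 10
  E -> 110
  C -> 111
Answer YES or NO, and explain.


Checking each pair (does one codeword prefix another?):
  F='0' vs H='01': prefix -- VIOLATION

NO -- this is NOT a valid prefix code. F (0) is a prefix of H (01).


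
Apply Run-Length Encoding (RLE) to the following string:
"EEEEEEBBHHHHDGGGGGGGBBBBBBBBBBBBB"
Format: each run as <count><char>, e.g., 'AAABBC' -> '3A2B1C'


Scanning runs left to right:
  i=0: run of 'E' x 6 -> '6E'
  i=6: run of 'B' x 2 -> '2B'
  i=8: run of 'H' x 4 -> '4H'
  i=12: run of 'D' x 1 -> '1D'
  i=13: run of 'G' x 7 -> '7G'
  i=20: run of 'B' x 13 -> '13B'

RLE = 6E2B4H1D7G13B


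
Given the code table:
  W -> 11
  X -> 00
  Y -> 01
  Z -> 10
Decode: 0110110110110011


Decoding:
01 -> Y
10 -> Z
11 -> W
01 -> Y
10 -> Z
11 -> W
00 -> X
11 -> W


Result: YZWYZWXW


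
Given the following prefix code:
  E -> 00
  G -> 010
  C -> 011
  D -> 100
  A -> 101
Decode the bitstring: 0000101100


Decoding step by step:
Bits 00 -> E
Bits 00 -> E
Bits 101 -> A
Bits 100 -> D


Decoded message: EEAD


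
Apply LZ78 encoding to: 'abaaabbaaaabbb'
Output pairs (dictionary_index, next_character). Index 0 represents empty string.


LZ78 encoding steps:
Dictionary: {0: ''}
Step 1: w='' (idx 0), next='a' -> output (0, 'a'), add 'a' as idx 1
Step 2: w='' (idx 0), next='b' -> output (0, 'b'), add 'b' as idx 2
Step 3: w='a' (idx 1), next='a' -> output (1, 'a'), add 'aa' as idx 3
Step 4: w='a' (idx 1), next='b' -> output (1, 'b'), add 'ab' as idx 4
Step 5: w='b' (idx 2), next='a' -> output (2, 'a'), add 'ba' as idx 5
Step 6: w='aa' (idx 3), next='a' -> output (3, 'a'), add 'aaa' as idx 6
Step 7: w='b' (idx 2), next='b' -> output (2, 'b'), add 'bb' as idx 7
Step 8: w='b' (idx 2), end of input -> output (2, '')


Encoded: [(0, 'a'), (0, 'b'), (1, 'a'), (1, 'b'), (2, 'a'), (3, 'a'), (2, 'b'), (2, '')]


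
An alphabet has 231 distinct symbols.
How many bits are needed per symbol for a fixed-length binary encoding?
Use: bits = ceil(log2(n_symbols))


log2(231) = 7.8517
Bracket: 2^7 = 128 < 231 <= 2^8 = 256
So ceil(log2(231)) = 8

bits = ceil(log2(231)) = ceil(7.8517) = 8 bits


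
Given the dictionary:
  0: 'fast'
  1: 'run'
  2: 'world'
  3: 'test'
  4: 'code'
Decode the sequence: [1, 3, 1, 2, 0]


Look up each index in the dictionary:
  1 -> 'run'
  3 -> 'test'
  1 -> 'run'
  2 -> 'world'
  0 -> 'fast'

Decoded: "run test run world fast"


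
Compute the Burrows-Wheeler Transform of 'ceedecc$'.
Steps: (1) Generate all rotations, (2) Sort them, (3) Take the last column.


Rotations (sorted):
  0: $ceedecc -> last char: c
  1: c$ceedec -> last char: c
  2: cc$ceede -> last char: e
  3: ceedecc$ -> last char: $
  4: decc$cee -> last char: e
  5: ecc$ceed -> last char: d
  6: edecc$ce -> last char: e
  7: eedecc$c -> last char: c


BWT = cce$edec


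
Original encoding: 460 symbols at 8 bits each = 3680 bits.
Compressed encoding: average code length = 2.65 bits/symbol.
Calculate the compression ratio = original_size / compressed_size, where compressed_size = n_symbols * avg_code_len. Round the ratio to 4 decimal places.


original_size = n_symbols * orig_bits = 460 * 8 = 3680 bits
compressed_size = n_symbols * avg_code_len = 460 * 2.65 = 1219.0 bits
ratio = original_size / compressed_size = 3680 / 1219.0 = 3.0189

Compression ratio = 3.0189


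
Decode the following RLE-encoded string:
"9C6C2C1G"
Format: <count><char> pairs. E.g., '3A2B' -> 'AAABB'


Expanding each <count><char> pair:
  9C -> 'CCCCCCCCC'
  6C -> 'CCCCCC'
  2C -> 'CC'
  1G -> 'G'

Decoded = CCCCCCCCCCCCCCCCCG


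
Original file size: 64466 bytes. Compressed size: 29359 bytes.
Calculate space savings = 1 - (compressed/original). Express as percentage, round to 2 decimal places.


ratio = compressed/original = 29359/64466 = 0.455418
savings = 1 - ratio = 1 - 0.455418 = 0.544582
as a percentage: 0.544582 * 100 = 54.46%

Space savings = 1 - 29359/64466 = 54.46%
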